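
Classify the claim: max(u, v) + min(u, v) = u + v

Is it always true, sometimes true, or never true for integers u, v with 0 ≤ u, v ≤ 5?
Always true

The identity holds for every pair in the range. For instance at (u, v) = (5, 0): both sides equal 5.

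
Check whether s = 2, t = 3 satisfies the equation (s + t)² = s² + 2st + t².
Holds

Substituting s = 2, t = 3:

LHS = (2 + 3)² = 25
RHS = 2² + 2·2·3 + 3² = 25

LHS = RHS, so the equation holds at this point.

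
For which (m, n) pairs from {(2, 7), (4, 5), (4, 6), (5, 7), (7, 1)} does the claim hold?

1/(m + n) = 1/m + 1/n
None

Testing each pair:
(2, 7): LHS = 1/9, RHS = 9/14 → fails
(4, 5): LHS = 1/9, RHS = 9/20 → fails
(4, 6): LHS = 1/10, RHS = 5/12 → fails
(5, 7): LHS = 1/12, RHS = 12/35 → fails
(7, 1): LHS = 1/8, RHS = 8/7 → fails

No pair satisfies the claim.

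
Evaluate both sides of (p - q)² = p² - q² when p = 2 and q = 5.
LHS = (2 - 5)² = 9
RHS = 2² - 5² = -21

LHS ≠ RHS, so the equation does not hold here.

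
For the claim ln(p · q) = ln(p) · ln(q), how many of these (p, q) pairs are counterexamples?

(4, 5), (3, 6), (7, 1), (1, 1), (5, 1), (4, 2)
Testing each pair:
(4, 5): LHS = ln(20) ≈ 2.996, RHS = ln(4)·ln(5) ≈ 2.231 → counterexample
(3, 6): LHS = ln(18) ≈ 2.89, RHS = ln(3)·ln(6) ≈ 1.968 → counterexample
(7, 1): LHS = ln(7) ≈ 1.946, RHS = 0 → counterexample
(1, 1): LHS = 0, RHS = 0 → satisfies claim
(5, 1): LHS = ln(5) ≈ 1.609, RHS = 0 → counterexample
(4, 2): LHS = ln(8) ≈ 2.079, RHS = ln(2)·ln(4) ≈ 0.9609 → counterexample

That makes 5 counterexamples.

Answer: 5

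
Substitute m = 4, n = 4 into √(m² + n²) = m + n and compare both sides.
LHS = √(4² + 4²) = 4·√(2) ≈ 5.657
RHS = 4 + 4 = 8

LHS ≠ RHS (they differ by about 2.343), so the equation does not hold here.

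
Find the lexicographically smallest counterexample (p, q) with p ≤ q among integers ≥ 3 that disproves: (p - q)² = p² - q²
(p, q) = (3, 4)

Substituting (3, 4) into the claim:
LHS = (3 - 4)² = 1
RHS = 3² - 4² = -7

Since LHS ≠ RHS, this pair disproves the claim, and no lexicographically smaller pair (p ≤ q, integers ≥ 3) does.

For instance (7, 8) is also a counterexample (LHS = 1, RHS = -15), but it's lexicographically larger.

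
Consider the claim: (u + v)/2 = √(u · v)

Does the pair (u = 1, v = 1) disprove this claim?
Substituting u = 1, v = 1:
LHS = (1 + 1)/2 = 1
RHS = √(1 · 1) = 1

The sides agree, so this pair does not disprove the claim.

Answer: No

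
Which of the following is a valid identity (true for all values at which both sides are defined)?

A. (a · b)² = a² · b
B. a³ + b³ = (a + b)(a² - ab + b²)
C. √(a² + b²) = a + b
B

A: fails at (4, 6) — LHS = 576, RHS = 96.
B: holds — e.g. at (1, 2), both sides equal 9.
C: fails at (4, 4) — LHS = 4·√(2) ≈ 5.657, RHS = 8.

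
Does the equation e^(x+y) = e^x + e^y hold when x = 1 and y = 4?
Substituting x = 1, y = 4:

LHS = e^(1+4) = e^5 ≈ 148.4
RHS = e^1 + e^4 = e + e^4 ≈ 57.32

LHS ≠ RHS, so the equation does not hold at this point.

Answer: Fails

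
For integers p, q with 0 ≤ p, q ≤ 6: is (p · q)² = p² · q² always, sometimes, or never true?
Always true

The identity holds for every pair in the range. For instance at (p, q) = (1, 0): both sides equal 0.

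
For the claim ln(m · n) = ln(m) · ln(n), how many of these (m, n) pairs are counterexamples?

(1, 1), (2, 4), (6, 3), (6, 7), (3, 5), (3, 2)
Testing each pair:
(1, 1): LHS = 0, RHS = 0 → satisfies claim
(2, 4): LHS = ln(8) ≈ 2.079, RHS = ln(2)·ln(4) ≈ 0.9609 → counterexample
(6, 3): LHS = ln(18) ≈ 2.89, RHS = ln(3)·ln(6) ≈ 1.968 → counterexample
(6, 7): LHS = ln(42) ≈ 3.738, RHS = ln(6)·ln(7) ≈ 3.487 → counterexample
(3, 5): LHS = ln(15) ≈ 2.708, RHS = ln(3)·ln(5) ≈ 1.768 → counterexample
(3, 2): LHS = ln(6) ≈ 1.792, RHS = ln(2)·ln(3) ≈ 0.7615 → counterexample

That makes 5 counterexamples.

Answer: 5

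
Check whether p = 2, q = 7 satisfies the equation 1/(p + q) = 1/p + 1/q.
Substituting p = 2, q = 7:

LHS = 1/(2 + 7) = 1/9
RHS = 1/2 + 1/7 = 9/14

LHS ≠ RHS, so the equation does not hold at this point.

Answer: Fails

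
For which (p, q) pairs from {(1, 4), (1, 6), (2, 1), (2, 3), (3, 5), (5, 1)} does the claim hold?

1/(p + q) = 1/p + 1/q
Testing each pair:
(1, 4): LHS = 1/5, RHS = 5/4 → fails
(1, 6): LHS = 1/7, RHS = 7/6 → fails
(2, 1): LHS = 1/3, RHS = 3/2 → fails
(2, 3): LHS = 1/5, RHS = 5/6 → fails
(3, 5): LHS = 1/8, RHS = 8/15 → fails
(5, 1): LHS = 1/6, RHS = 6/5 → fails

No pair satisfies the claim.

Answer: None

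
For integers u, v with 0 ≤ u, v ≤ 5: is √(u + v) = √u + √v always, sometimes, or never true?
It holds at (u, v) = (5, 0) (both sides equal √(5) ≈ 2.236), but fails at (u, v) = (4, 2) (LHS = √(6) ≈ 2.449, RHS = √(2) + 2 ≈ 3.414).

Answer: Sometimes true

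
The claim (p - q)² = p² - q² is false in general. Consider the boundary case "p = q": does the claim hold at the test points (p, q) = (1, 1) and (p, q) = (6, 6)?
At (1, 1): LHS = 0, RHS = 0 → equal
At (6, 6): LHS = 0, RHS = 0 → equal

So the claim does hold at both of these boundary points, even though it is not an identity.

Answer: Yes, holds at both test points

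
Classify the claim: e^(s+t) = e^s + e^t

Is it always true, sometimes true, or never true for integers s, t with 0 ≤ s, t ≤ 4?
Never true

The claim fails for every pair in the range. For instance at (s, t) = (0, 1): LHS = e ≈ 2.718, RHS = 1 + e ≈ 3.718.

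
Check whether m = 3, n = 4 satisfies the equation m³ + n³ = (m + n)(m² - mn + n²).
Substituting m = 3, n = 4:

LHS = 3³ + 4³ = 91
RHS = (3 + 4)(3² - 3·4 + 4²) = 91

LHS = RHS, so the equation holds at this point.

Answer: Holds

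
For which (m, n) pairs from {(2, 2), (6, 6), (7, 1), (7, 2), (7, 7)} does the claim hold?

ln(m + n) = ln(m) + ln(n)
Testing each pair:
(2, 2): LHS = ln(4) ≈ 1.386, RHS = 2·ln(2) ≈ 1.386 → holds
(6, 6): LHS = ln(12) ≈ 2.485, RHS = 2·ln(6) ≈ 3.584 → fails
(7, 1): LHS = ln(8) ≈ 2.079, RHS = ln(7) ≈ 1.946 → fails
(7, 2): LHS = ln(9) ≈ 2.197, RHS = ln(2) + ln(7) ≈ 2.639 → fails
(7, 7): LHS = ln(14) ≈ 2.639, RHS = 2·ln(7) ≈ 3.892 → fails

1 of 5 pairs satisfies the claim.

Answer: (2, 2)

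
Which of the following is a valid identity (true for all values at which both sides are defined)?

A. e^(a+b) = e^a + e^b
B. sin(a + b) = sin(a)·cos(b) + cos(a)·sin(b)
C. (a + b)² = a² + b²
A: fails at (2, 5) — LHS = e^7 ≈ 1097, RHS = e^2 + e^5 ≈ 155.8.
B: holds — e.g. at (1, 1), both sides equal sin(2) ≈ 0.9093.
C: fails at (2, 5) — LHS = 49, RHS = 29.

Answer: B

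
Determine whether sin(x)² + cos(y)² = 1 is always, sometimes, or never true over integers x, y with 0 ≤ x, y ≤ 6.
It holds at (x, y) = (0, 0) (both sides equal 1), but fails at (x, y) = (5, 3) (LHS = sin(5)² + cos(3)² ≈ 1.9, RHS = 1).

Answer: Sometimes true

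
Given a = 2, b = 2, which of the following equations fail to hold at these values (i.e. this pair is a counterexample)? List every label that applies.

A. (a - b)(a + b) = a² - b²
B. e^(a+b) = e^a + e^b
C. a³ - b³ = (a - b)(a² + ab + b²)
B

Evaluating each claim at the given values:
A. LHS = 0, RHS = 0 → holds here (LHS = RHS)
B. LHS = e^4 ≈ 54.6, RHS = 2·e^2 ≈ 14.78 → fails here (LHS ≠ RHS)
C. LHS = 0, RHS = 0 → holds here (LHS = RHS)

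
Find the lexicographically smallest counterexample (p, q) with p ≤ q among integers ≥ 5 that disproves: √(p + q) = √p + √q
Substituting (5, 5) into the claim:
LHS = √(5 + 5) = √(10) ≈ 3.162
RHS = √5 + √5 = 2·√(5) ≈ 4.472

Since LHS ≠ RHS, this pair disproves the claim, and no lexicographically smaller pair (p ≤ q, integers ≥ 5) does.

For instance (7, 8) is also a counterexample (LHS = √(15) ≈ 3.873, RHS = √(7) + 2·√(2) ≈ 5.474), but it's lexicographically larger.

Answer: (p, q) = (5, 5)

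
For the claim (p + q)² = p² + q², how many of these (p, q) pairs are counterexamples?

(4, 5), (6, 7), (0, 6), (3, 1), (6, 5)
Testing each pair:
(4, 5): LHS = 81, RHS = 41 → counterexample
(6, 7): LHS = 169, RHS = 85 → counterexample
(0, 6): LHS = 36, RHS = 36 → satisfies claim
(3, 1): LHS = 16, RHS = 10 → counterexample
(6, 5): LHS = 121, RHS = 61 → counterexample

That makes 4 counterexamples.

Answer: 4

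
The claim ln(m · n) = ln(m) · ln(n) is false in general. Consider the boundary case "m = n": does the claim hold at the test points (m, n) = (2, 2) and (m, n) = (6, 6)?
At (2, 2): LHS = ln(4) ≈ 1.386 ≠ RHS = ln(2)² ≈ 0.4805
At (6, 6): LHS = ln(36) ≈ 3.584 ≠ RHS = ln(6)² ≈ 3.21

Answer: No, fails at both test points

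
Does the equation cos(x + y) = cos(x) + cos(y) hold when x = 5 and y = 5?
Fails

Substituting x = 5, y = 5:

LHS = cos(5 + 5) = cos(10) ≈ -0.8391
RHS = cos(5) + cos(5) = 2·cos(5) ≈ 0.5673

LHS ≠ RHS, so the equation does not hold at this point.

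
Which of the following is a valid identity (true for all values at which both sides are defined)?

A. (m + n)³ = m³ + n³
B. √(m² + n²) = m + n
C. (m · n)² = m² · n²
A: fails at (4, 4) — LHS = 512, RHS = 128.
B: fails at (4, 6) — LHS = 2·√(13) ≈ 7.211, RHS = 10.
C: holds — e.g. at (2, 3), both sides equal 36.

Answer: C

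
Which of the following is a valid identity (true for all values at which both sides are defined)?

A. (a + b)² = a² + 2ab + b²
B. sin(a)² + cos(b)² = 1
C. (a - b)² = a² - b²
A: holds — e.g. at (2, 3), both sides equal 25.
B: fails at (1, 2) — LHS = cos(2)² + sin(1)² ≈ 0.8813, RHS = 1.
C: fails at (3, 4) — LHS = 1, RHS = -7.

Answer: A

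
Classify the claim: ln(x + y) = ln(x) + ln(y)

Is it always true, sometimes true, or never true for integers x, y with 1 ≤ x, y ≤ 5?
Sometimes true

It holds at (x, y) = (2, 2) (both sides equal ln(4) ≈ 1.386), but fails at (x, y) = (3, 3) (LHS = ln(6) ≈ 1.792, RHS = 2·ln(3) ≈ 2.197).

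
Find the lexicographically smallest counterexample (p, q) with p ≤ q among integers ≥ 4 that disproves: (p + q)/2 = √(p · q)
At (4, 4): both sides equal 4, so it holds there.

Substituting (4, 5) into the claim:
LHS = (4 + 5)/2 = 9/2
RHS = √(4 · 5) = 2·√(5) ≈ 4.472

Since LHS ≠ RHS, this pair disproves the claim, and no lexicographically smaller pair (p ≤ q, integers ≥ 4) does.

For instance (8, 11) is also a counterexample (LHS = 19/2, RHS = 2·√(22) ≈ 9.381), but it's lexicographically larger.

Answer: (p, q) = (4, 5)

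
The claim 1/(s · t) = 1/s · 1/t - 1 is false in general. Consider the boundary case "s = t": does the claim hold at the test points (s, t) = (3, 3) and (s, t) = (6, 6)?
No, fails at both test points

At (3, 3): LHS = 1/9 ≠ RHS = -8/9
At (6, 6): LHS = 1/36 ≠ RHS = -35/36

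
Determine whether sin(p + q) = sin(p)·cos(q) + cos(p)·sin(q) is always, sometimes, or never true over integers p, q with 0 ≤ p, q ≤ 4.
Always true

The identity holds for every pair in the range. For instance at (p, q) = (1, 3): both sides equal sin(4) ≈ -0.7568.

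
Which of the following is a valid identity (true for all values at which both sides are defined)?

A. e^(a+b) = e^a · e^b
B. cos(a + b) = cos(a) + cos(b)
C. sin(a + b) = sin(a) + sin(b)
A

A: holds — e.g. at (4, 6), both sides equal e^10 ≈ 22026.5.
B: fails at (3, 5) — LHS = cos(8) ≈ -0.1455, RHS = cos(3) + cos(5) ≈ -0.7063.
C: fails at (3, 3) — LHS = sin(6) ≈ -0.2794, RHS = 2·sin(3) ≈ 0.2822.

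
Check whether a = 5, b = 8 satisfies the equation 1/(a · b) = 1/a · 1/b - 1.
Substituting a = 5, b = 8:

LHS = 1/(5 · 8) = 1/40
RHS = 1/5 · 1/8 - 1 = -39/40

LHS ≠ RHS, so the equation does not hold at this point.

Answer: Fails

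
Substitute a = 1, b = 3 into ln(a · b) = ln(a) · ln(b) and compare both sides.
LHS = ln(1 · 3) = ln(3) ≈ 1.099
RHS = ln(1) · ln(3) = 0

LHS ≠ RHS (they differ by about 1.099), so the equation does not hold here.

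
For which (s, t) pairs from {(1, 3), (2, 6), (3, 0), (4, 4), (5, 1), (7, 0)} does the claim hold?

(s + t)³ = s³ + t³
(3, 0), (7, 0)

Testing each pair:
(1, 3): LHS = 64, RHS = 28 → fails
(2, 6): LHS = 512, RHS = 224 → fails
(3, 0): LHS = 27, RHS = 27 → holds
(4, 4): LHS = 512, RHS = 128 → fails
(5, 1): LHS = 216, RHS = 126 → fails
(7, 0): LHS = 343, RHS = 343 → holds

2 of 6 pairs satisfy the claim.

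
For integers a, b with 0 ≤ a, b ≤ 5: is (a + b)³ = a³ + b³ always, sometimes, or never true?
Sometimes true

It holds at (a, b) = (0, 3) (both sides equal 27), but fails at (a, b) = (3, 1) (LHS = 64, RHS = 28).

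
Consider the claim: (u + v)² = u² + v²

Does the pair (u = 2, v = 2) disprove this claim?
Substituting u = 2, v = 2:
LHS = (2 + 2)² = 16
RHS = 2² + 2² = 8

Since LHS ≠ RHS, this pair disproves the claim.

Answer: Yes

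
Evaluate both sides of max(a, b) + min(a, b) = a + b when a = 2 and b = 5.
LHS = max(2, 5) + min(2, 5) = 7
RHS = 2 + 5 = 7

LHS = RHS: the two sides agree.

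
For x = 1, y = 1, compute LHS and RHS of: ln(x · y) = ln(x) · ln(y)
LHS = ln(1 · 1) = 0
RHS = ln(1) · ln(1) = 0

LHS = RHS: the two sides agree.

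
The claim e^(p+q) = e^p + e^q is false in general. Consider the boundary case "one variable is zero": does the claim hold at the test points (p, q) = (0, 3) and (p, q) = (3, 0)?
At (0, 3): LHS = e^3 ≈ 20.09 ≠ RHS = 1 + e^3 ≈ 21.09
At (3, 0): LHS = e^3 ≈ 20.09 ≠ RHS = 1 + e^3 ≈ 21.09

Answer: No, fails at both test points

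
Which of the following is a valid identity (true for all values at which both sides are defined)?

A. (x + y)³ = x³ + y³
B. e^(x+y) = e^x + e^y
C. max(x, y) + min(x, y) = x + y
A: fails at (5, 5) — LHS = 1000, RHS = 250.
B: fails at (3, 5) — LHS = e^8 ≈ 2981, RHS = e^3 + e^5 ≈ 168.5.
C: holds — e.g. at (1, 1), both sides equal 2.

Answer: C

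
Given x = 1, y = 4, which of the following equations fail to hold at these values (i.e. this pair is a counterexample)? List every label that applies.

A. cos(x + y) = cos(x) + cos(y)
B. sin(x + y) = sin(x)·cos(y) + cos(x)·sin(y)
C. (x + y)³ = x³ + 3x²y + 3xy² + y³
A

Evaluating each claim at the given values:
A. LHS = cos(5) ≈ 0.2837, RHS = cos(4) + cos(1) ≈ -0.1133 → fails here (LHS ≠ RHS)
B. LHS = sin(5) ≈ -0.9589, RHS = sin(1)·cos(4) + sin(4)·cos(1) ≈ -0.9589 → holds here (LHS = RHS)
C. LHS = 125, RHS = 125 → holds here (LHS = RHS)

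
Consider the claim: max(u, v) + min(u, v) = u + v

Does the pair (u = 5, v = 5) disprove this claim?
No

Substituting u = 5, v = 5:
LHS = max(5, 5) + min(5, 5) = 10
RHS = 5 + 5 = 10

The sides agree, so this pair does not disprove the claim.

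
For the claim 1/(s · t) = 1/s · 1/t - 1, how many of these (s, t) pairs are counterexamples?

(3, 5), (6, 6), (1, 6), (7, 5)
Testing each pair:
(3, 5): LHS = 1/15, RHS = -14/15 → counterexample
(6, 6): LHS = 1/36, RHS = -35/36 → counterexample
(1, 6): LHS = 1/6, RHS = -5/6 → counterexample
(7, 5): LHS = 1/35, RHS = -34/35 → counterexample

That makes 4 counterexamples.

Answer: 4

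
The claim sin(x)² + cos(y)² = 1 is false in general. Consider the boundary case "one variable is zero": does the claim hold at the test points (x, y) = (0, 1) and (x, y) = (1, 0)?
At (0, 1): LHS = cos(1)² ≈ 0.2919 ≠ RHS = 1
At (1, 0): LHS = sin(1)² + 1 ≈ 1.708 ≠ RHS = 1

Answer: No, fails at both test points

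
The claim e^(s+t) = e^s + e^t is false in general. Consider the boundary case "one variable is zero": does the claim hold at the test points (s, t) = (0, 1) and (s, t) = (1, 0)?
At (0, 1): LHS = e ≈ 2.718 ≠ RHS = 1 + e ≈ 3.718
At (1, 0): LHS = e ≈ 2.718 ≠ RHS = 1 + e ≈ 3.718

Answer: No, fails at both test points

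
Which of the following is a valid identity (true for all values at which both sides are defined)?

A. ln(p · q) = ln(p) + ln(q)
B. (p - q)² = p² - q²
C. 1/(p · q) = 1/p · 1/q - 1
A

A: holds — e.g. at (2, 5), both sides equal ln(10) ≈ 2.303.
B: fails at (2, 5) — LHS = 9, RHS = -21.
C: fails at (2, 3) — LHS = 1/6, RHS = -5/6.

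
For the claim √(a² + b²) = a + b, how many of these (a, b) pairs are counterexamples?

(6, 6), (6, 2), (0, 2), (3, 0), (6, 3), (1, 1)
Testing each pair:
(6, 6): LHS = 6·√(2) ≈ 8.485, RHS = 12 → counterexample
(6, 2): LHS = 2·√(10) ≈ 6.325, RHS = 8 → counterexample
(0, 2): LHS = 2, RHS = 2 → satisfies claim
(3, 0): LHS = 3, RHS = 3 → satisfies claim
(6, 3): LHS = 3·√(5) ≈ 6.708, RHS = 9 → counterexample
(1, 1): LHS = √(2) ≈ 1.414, RHS = 2 → counterexample

That makes 4 counterexamples.

Answer: 4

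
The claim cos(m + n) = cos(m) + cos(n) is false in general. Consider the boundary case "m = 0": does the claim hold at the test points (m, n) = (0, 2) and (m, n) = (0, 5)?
No, fails at both test points

At (0, 2): LHS = cos(2) ≈ -0.4161 ≠ RHS = cos(2) + 1 ≈ 0.5839
At (0, 5): LHS = cos(5) ≈ 0.2837 ≠ RHS = cos(5) + 1 ≈ 1.284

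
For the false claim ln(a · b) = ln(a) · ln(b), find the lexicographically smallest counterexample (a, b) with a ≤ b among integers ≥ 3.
(a, b) = (3, 3)

Substituting (3, 3) into the claim:
LHS = ln(3 · 3) = ln(9) ≈ 2.197
RHS = ln(3) · ln(3) = ln(3)² ≈ 1.207

Since LHS ≠ RHS, this pair disproves the claim, and no lexicographically smaller pair (a ≤ b, integers ≥ 3) does.

For instance (5, 7) is also a counterexample (LHS = ln(35) ≈ 3.555, RHS = ln(5)·ln(7) ≈ 3.132), but it's lexicographically larger.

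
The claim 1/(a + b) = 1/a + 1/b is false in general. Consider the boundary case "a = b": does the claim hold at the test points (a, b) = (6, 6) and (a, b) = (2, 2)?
No, fails at both test points

At (6, 6): LHS = 1/12 ≠ RHS = 1/3
At (2, 2): LHS = 1/4 ≠ RHS = 1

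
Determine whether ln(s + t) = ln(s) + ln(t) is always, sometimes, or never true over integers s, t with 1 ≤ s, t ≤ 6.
It holds at (s, t) = (2, 2) (both sides equal ln(4) ≈ 1.386), but fails at (s, t) = (5, 1) (LHS = ln(6) ≈ 1.792, RHS = ln(5) ≈ 1.609).

Answer: Sometimes true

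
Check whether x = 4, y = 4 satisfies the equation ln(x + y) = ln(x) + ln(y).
Fails

Substituting x = 4, y = 4:

LHS = ln(4 + 4) = ln(8) ≈ 2.079
RHS = ln(4) + ln(4) = 2·ln(4) ≈ 2.773

LHS ≠ RHS, so the equation does not hold at this point.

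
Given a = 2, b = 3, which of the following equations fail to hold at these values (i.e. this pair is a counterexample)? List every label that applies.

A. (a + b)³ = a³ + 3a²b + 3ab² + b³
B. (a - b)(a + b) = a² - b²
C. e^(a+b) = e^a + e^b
C

Evaluating each claim at the given values:
A. LHS = 125, RHS = 125 → holds here (LHS = RHS)
B. LHS = -5, RHS = -5 → holds here (LHS = RHS)
C. LHS = e^5 ≈ 148.4, RHS = e^2 + e^3 ≈ 27.47 → fails here (LHS ≠ RHS)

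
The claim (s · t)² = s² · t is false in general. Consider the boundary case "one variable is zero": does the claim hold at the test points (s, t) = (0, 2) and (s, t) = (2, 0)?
Yes, holds at both test points

At (0, 2): LHS = 0, RHS = 0 → equal
At (2, 0): LHS = 0, RHS = 0 → equal

So the claim does hold at both of these boundary points, even though it is not an identity.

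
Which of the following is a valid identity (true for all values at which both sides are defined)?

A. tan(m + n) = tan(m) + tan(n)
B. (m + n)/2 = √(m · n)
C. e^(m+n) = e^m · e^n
A: fails at (3, 7) — LHS = tan(10) ≈ 0.6484, RHS = tan(3) + tan(7) ≈ 0.7289.
B: fails at (5, 8) — LHS = 13/2, RHS = 2·√(10) ≈ 6.325.
C: holds — e.g. at (1, 3), both sides equal e^4 ≈ 54.6.

Answer: C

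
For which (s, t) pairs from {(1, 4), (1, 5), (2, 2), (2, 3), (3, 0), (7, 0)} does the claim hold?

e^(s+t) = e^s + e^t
None

Testing each pair:
(1, 4): LHS = e^5 ≈ 148.4, RHS = e + e^4 ≈ 57.32 → fails
(1, 5): LHS = e^6 ≈ 403.4, RHS = e + e^5 ≈ 151.1 → fails
(2, 2): LHS = e^4 ≈ 54.6, RHS = 2·e^2 ≈ 14.78 → fails
(2, 3): LHS = e^5 ≈ 148.4, RHS = e^2 + e^3 ≈ 27.47 → fails
(3, 0): LHS = e^3 ≈ 20.09, RHS = 1 + e^3 ≈ 21.09 → fails
(7, 0): LHS = e^7 ≈ 1097, RHS = 1 + e^7 ≈ 1098 → fails

No pair satisfies the claim.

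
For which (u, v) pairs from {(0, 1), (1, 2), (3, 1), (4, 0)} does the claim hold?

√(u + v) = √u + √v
Testing each pair:
(0, 1): LHS = 1, RHS = 1 → holds
(1, 2): LHS = √(3) ≈ 1.732, RHS = 1 + √(2) ≈ 2.414 → fails
(3, 1): LHS = 2, RHS = 1 + √(3) ≈ 2.732 → fails
(4, 0): LHS = 2, RHS = 2 → holds

2 of 4 pairs satisfy the claim.

Answer: (0, 1), (4, 0)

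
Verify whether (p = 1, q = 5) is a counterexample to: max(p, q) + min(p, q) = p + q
No

Substituting p = 1, q = 5:
LHS = max(1, 5) + min(1, 5) = 6
RHS = 1 + 5 = 6

The sides agree, so this pair does not disprove the claim.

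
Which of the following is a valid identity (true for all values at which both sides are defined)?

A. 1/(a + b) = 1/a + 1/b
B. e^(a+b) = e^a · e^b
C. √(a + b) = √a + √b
B

A: fails at (1, 2) — LHS = 1/3, RHS = 3/2.
B: holds — e.g. at (5, 5), both sides equal e^10 ≈ 22026.5.
C: fails at (1, 2) — LHS = √(3) ≈ 1.732, RHS = 1 + √(2) ≈ 2.414.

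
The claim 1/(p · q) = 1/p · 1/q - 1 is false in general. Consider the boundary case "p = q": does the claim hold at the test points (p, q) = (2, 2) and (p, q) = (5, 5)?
No, fails at both test points

At (2, 2): LHS = 1/4 ≠ RHS = -3/4
At (5, 5): LHS = 1/25 ≠ RHS = -24/25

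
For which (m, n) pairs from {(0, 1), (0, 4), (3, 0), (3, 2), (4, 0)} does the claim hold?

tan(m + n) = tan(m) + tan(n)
(0, 1), (0, 4), (3, 0), (4, 0)

Testing each pair:
(0, 1): LHS = tan(1) ≈ 1.557, RHS = tan(1) ≈ 1.557 → holds
(0, 4): LHS = tan(4) ≈ 1.158, RHS = tan(4) ≈ 1.158 → holds
(3, 0): LHS = tan(3) ≈ -0.1425, RHS = tan(3) ≈ -0.1425 → holds
(3, 2): LHS = tan(5) ≈ -3.381, RHS = tan(2) + tan(3) ≈ -2.328 → fails
(4, 0): LHS = tan(4) ≈ 1.158, RHS = tan(4) ≈ 1.158 → holds

4 of 5 pairs satisfy the claim.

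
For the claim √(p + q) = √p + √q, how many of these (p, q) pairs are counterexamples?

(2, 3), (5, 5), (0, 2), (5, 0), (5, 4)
3

Testing each pair:
(2, 3): LHS = √(5) ≈ 2.236, RHS = √(2) + √(3) ≈ 3.146 → counterexample
(5, 5): LHS = √(10) ≈ 3.162, RHS = 2·√(5) ≈ 4.472 → counterexample
(0, 2): LHS = √(2) ≈ 1.414, RHS = √(2) ≈ 1.414 → satisfies claim
(5, 0): LHS = √(5) ≈ 2.236, RHS = √(5) ≈ 2.236 → satisfies claim
(5, 4): LHS = 3, RHS = 2 + √(5) ≈ 4.236 → counterexample

That makes 3 counterexamples.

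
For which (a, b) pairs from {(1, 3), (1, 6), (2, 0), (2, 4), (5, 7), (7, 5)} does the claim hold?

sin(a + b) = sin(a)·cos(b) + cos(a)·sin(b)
Testing each pair:
(1, 3): LHS = sin(4) ≈ -0.7568, RHS = sin(1)·cos(3) + sin(3)·cos(1) ≈ -0.7568 → holds
(1, 6): LHS = sin(7) ≈ 0.657, RHS = sin(6)·cos(1) + sin(1)·cos(6) ≈ 0.657 → holds
(2, 0): LHS = sin(2) ≈ 0.9093, RHS = sin(2) ≈ 0.9093 → holds
(2, 4): LHS = sin(6) ≈ -0.2794, RHS = sin(2)·cos(4) + sin(4)·cos(2) ≈ -0.2794 → holds
(5, 7): LHS = sin(12) ≈ -0.5366, RHS = sin(5)·cos(7) + sin(7)·cos(5) ≈ -0.5366 → holds
(7, 5): LHS = sin(12) ≈ -0.5366, RHS = sin(5)·cos(7) + sin(7)·cos(5) ≈ -0.5366 → holds

Every pair satisfies the claim.

Answer: All pairs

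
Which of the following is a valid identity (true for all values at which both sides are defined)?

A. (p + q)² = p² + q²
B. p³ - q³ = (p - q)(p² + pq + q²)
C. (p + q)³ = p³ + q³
A: fails at (3, 4) — LHS = 49, RHS = 25.
B: holds — e.g. at (1, 4), both sides equal -63.
C: fails at (2, 2) — LHS = 64, RHS = 16.

Answer: B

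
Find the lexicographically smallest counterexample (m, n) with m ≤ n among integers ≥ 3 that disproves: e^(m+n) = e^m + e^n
Substituting (3, 3) into the claim:
LHS = e^(3+3) = e^6 ≈ 403.4
RHS = e^3 + e^3 = 2·e^3 ≈ 40.17

Since LHS ≠ RHS, this pair disproves the claim, and no lexicographically smaller pair (m ≤ n, integers ≥ 3) does.

For instance (10, 10) is also a counterexample (LHS = e^20 ≈ 485165195.4, RHS = 2·e^10 ≈ 44052.9), but it's lexicographically larger.

Answer: (m, n) = (3, 3)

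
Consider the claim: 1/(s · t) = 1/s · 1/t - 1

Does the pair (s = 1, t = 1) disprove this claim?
Substituting s = 1, t = 1:
LHS = 1/(1 · 1) = 1
RHS = 1/1 · 1/1 - 1 = 0

Since LHS ≠ RHS, this pair disproves the claim.

Answer: Yes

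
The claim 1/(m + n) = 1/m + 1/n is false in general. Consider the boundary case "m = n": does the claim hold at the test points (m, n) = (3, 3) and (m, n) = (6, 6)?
At (3, 3): LHS = 1/6 ≠ RHS = 2/3
At (6, 6): LHS = 1/12 ≠ RHS = 1/3

Answer: No, fails at both test points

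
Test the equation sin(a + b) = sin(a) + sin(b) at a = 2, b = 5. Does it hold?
Fails

Substituting a = 2, b = 5:

LHS = sin(2 + 5) = sin(7) ≈ 0.657
RHS = sin(2) + sin(5) ≈ -0.04963

LHS ≠ RHS, so the equation does not hold at this point.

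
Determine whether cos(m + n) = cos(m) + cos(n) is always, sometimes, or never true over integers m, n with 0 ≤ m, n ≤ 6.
The claim fails for every pair in the range. For instance at (m, n) = (1, 0): LHS = cos(1) ≈ 0.5403, RHS = cos(1) + 1 ≈ 1.54.

Answer: Never true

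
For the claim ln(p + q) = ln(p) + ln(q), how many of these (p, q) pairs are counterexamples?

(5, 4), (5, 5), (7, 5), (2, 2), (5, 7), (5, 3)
Testing each pair:
(5, 4): LHS = ln(9) ≈ 2.197, RHS = ln(4) + ln(5) ≈ 2.996 → counterexample
(5, 5): LHS = ln(10) ≈ 2.303, RHS = 2·ln(5) ≈ 3.219 → counterexample
(7, 5): LHS = ln(12) ≈ 2.485, RHS = ln(5) + ln(7) ≈ 3.555 → counterexample
(2, 2): LHS = ln(4) ≈ 1.386, RHS = 2·ln(2) ≈ 1.386 → satisfies claim
(5, 7): LHS = ln(12) ≈ 2.485, RHS = ln(5) + ln(7) ≈ 3.555 → counterexample
(5, 3): LHS = ln(8) ≈ 2.079, RHS = ln(3) + ln(5) ≈ 2.708 → counterexample

That makes 5 counterexamples.

Answer: 5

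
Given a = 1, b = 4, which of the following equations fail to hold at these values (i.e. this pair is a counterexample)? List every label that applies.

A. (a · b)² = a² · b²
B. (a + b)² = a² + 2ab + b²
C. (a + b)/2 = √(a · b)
C

Evaluating each claim at the given values:
A. LHS = 16, RHS = 16 → holds here (LHS = RHS)
B. LHS = 25, RHS = 25 → holds here (LHS = RHS)
C. LHS = 5/2, RHS = 2 → fails here (LHS ≠ RHS)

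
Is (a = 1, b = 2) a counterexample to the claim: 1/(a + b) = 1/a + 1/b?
Substituting a = 1, b = 2:
LHS = 1/(1 + 2) = 1/3
RHS = 1/1 + 1/2 = 3/2

Since LHS ≠ RHS, this pair disproves the claim.

Answer: Yes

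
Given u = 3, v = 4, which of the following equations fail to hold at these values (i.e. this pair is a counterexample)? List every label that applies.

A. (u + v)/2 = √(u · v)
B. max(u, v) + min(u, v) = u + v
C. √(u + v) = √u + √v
Evaluating each claim at the given values:
A. LHS = 7/2, RHS = 2·√(3) ≈ 3.464 → fails here (LHS ≠ RHS)
B. LHS = 7, RHS = 7 → holds here (LHS = RHS)
C. LHS = √(7) ≈ 2.646, RHS = √(3) + 2 ≈ 3.732 → fails here (LHS ≠ RHS)

Answer: A, C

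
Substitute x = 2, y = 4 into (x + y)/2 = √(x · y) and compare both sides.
LHS = (2 + 4)/2 = 3
RHS = √(2 · 4) = 2·√(2) ≈ 2.828

LHS ≠ RHS (they differ by about 0.1716), so the equation does not hold here.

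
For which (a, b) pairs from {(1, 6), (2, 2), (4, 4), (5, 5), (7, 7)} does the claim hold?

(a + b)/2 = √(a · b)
(2, 2), (4, 4), (5, 5), (7, 7)

Testing each pair:
(1, 6): LHS = 7/2, RHS = √(6) ≈ 2.449 → fails
(2, 2): LHS = 2, RHS = 2 → holds
(4, 4): LHS = 4, RHS = 4 → holds
(5, 5): LHS = 5, RHS = 5 → holds
(7, 7): LHS = 7, RHS = 7 → holds

4 of 5 pairs satisfy the claim.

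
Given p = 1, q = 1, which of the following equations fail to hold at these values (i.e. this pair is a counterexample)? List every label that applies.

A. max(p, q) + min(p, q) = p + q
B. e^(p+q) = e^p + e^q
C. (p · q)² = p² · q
Evaluating each claim at the given values:
A. LHS = 2, RHS = 2 → holds here (LHS = RHS)
B. LHS = e^2 ≈ 7.389, RHS = 2·e ≈ 5.437 → fails here (LHS ≠ RHS)
C. LHS = 1, RHS = 1 → holds here (LHS = RHS)

Answer: B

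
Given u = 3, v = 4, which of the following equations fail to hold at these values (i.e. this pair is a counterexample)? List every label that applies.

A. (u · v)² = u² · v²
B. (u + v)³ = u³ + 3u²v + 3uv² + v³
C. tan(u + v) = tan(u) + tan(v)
C

Evaluating each claim at the given values:
A. LHS = 144, RHS = 144 → holds here (LHS = RHS)
B. LHS = 343, RHS = 343 → holds here (LHS = RHS)
C. LHS = tan(7) ≈ 0.8714, RHS = tan(3) + tan(4) ≈ 1.015 → fails here (LHS ≠ RHS)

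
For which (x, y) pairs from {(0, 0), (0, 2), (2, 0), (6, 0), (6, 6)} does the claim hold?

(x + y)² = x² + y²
(0, 0), (0, 2), (2, 0), (6, 0)

Testing each pair:
(0, 0): LHS = 0, RHS = 0 → holds
(0, 2): LHS = 4, RHS = 4 → holds
(2, 0): LHS = 4, RHS = 4 → holds
(6, 0): LHS = 36, RHS = 36 → holds
(6, 6): LHS = 144, RHS = 72 → fails

4 of 5 pairs satisfy the claim.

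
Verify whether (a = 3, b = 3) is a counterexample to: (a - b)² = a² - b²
Substituting a = 3, b = 3:
LHS = (3 - 3)² = 0
RHS = 3² - 3² = 0

The sides agree, so this pair does not disprove the claim.

Answer: No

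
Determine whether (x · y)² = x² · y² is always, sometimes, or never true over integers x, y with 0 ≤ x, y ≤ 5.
Always true

The identity holds for every pair in the range. For instance at (x, y) = (2, 2): both sides equal 16.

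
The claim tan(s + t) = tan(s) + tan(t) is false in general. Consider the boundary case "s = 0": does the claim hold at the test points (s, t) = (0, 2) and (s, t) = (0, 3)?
At (0, 2): LHS = tan(2) ≈ -2.185, RHS = tan(2) ≈ -2.185 → equal
At (0, 3): LHS = tan(3) ≈ -0.1425, RHS = tan(3) ≈ -0.1425 → equal

So the claim does hold at both of these boundary points, even though it is not an identity.

Answer: Yes, holds at both test points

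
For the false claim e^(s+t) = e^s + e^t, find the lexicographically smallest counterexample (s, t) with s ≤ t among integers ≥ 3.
Substituting (3, 3) into the claim:
LHS = e^(3+3) = e^6 ≈ 403.4
RHS = e^3 + e^3 = 2·e^3 ≈ 40.17

Since LHS ≠ RHS, this pair disproves the claim, and no lexicographically smaller pair (s ≤ t, integers ≥ 3) does.

For instance (3, 5) is also a counterexample (LHS = e^8 ≈ 2981, RHS = e^3 + e^5 ≈ 168.5), but it's lexicographically larger.

Answer: (s, t) = (3, 3)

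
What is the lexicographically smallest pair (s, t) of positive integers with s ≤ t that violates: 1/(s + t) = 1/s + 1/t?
(s, t) = (1, 1)

Substituting (1, 1) into the claim:
LHS = 1/(1 + 1) = 1/2
RHS = 1/1 + 1/1 = 2

Since LHS ≠ RHS, this pair disproves the claim, and no lexicographically smaller pair (s ≤ t, positive integers) does.

For instance (1, 5) is also a counterexample (LHS = 1/6, RHS = 6/5), but it's lexicographically larger.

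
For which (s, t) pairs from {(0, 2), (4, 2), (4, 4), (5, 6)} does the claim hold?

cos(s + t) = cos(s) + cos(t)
None

Testing each pair:
(0, 2): LHS = cos(2) ≈ -0.4161, RHS = cos(2) + 1 ≈ 0.5839 → fails
(4, 2): LHS = cos(6) ≈ 0.9602, RHS = cos(4) + cos(2) ≈ -1.07 → fails
(4, 4): LHS = cos(8) ≈ -0.1455, RHS = 2·cos(4) ≈ -1.307 → fails
(5, 6): LHS = cos(11) ≈ 0.004426, RHS = cos(5) + cos(6) ≈ 1.244 → fails

No pair satisfies the claim.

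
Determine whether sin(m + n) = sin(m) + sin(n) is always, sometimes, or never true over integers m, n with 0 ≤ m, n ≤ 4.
Sometimes true

It holds at (m, n) = (0, 4) (both sides equal sin(4) ≈ -0.7568), but fails at (m, n) = (4, 3) (LHS = sin(7) ≈ 0.657, RHS = sin(4) + sin(3) ≈ -0.6157).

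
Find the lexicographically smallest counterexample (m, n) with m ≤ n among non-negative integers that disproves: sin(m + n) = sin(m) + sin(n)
At (0, 6): both sides equal sin(6) ≈ -0.2794, so it holds there.

Substituting (1, 1) into the claim:
LHS = sin(1 + 1) = sin(2) ≈ 0.9093
RHS = sin(1) + sin(1) = 2·sin(1) ≈ 1.683

Since LHS ≠ RHS, this pair disproves the claim, and no lexicographically smaller pair (m ≤ n, non-negative integers) does.

For instance (3, 7) is also a counterexample (LHS = sin(10) ≈ -0.544, RHS = sin(3) + sin(7) ≈ 0.7981), but it's lexicographically larger.

Answer: (m, n) = (1, 1)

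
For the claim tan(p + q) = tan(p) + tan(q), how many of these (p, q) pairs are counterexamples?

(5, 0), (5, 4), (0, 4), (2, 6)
Testing each pair:
(5, 0): LHS = tan(5) ≈ -3.381, RHS = tan(5) ≈ -3.381 → satisfies claim
(5, 4): LHS = tan(9) ≈ -0.4523, RHS = tan(5) + tan(4) ≈ -2.223 → counterexample
(0, 4): LHS = tan(4) ≈ 1.158, RHS = tan(4) ≈ 1.158 → satisfies claim
(2, 6): LHS = tan(8) ≈ -6.8, RHS = tan(2) + tan(6) ≈ -2.476 → counterexample

That makes 2 counterexamples.

Answer: 2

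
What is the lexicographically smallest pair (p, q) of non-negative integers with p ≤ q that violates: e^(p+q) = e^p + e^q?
(p, q) = (0, 0)

Substituting (0, 0) into the claim:
LHS = e^(0+0) = 1
RHS = e^0 + e^0 = 2

Since LHS ≠ RHS, this pair disproves the claim, and no lexicographically smaller pair (p ≤ q, non-negative integers) does.

For instance (5, 6) is also a counterexample (LHS = e^11 ≈ 59874.1, RHS = e^5 + e^6 ≈ 551.8), but it's lexicographically larger.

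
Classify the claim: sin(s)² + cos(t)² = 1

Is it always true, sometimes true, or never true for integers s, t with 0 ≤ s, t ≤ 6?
Sometimes true

It holds at (s, t) = (4, 4) (both sides equal 1), but fails at (s, t) = (1, 0) (LHS = sin(1)² + 1 ≈ 1.708, RHS = 1).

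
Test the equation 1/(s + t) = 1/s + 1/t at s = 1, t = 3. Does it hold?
Fails

Substituting s = 1, t = 3:

LHS = 1/(1 + 3) = 1/4
RHS = 1/1 + 1/3 = 4/3

LHS ≠ RHS, so the equation does not hold at this point.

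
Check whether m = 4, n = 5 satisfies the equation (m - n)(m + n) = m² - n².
Holds

Substituting m = 4, n = 5:

LHS = (4 - 5)(4 + 5) = -9
RHS = 4² - 5² = -9

LHS = RHS, so the equation holds at this point.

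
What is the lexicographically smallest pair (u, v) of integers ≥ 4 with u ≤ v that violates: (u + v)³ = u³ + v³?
Substituting (4, 4) into the claim:
LHS = (4 + 4)³ = 512
RHS = 4³ + 4³ = 128

Since LHS ≠ RHS, this pair disproves the claim, and no lexicographically smaller pair (u ≤ v, integers ≥ 4) does.

For instance (6, 8) is also a counterexample (LHS = 2744, RHS = 728), but it's lexicographically larger.

Answer: (u, v) = (4, 4)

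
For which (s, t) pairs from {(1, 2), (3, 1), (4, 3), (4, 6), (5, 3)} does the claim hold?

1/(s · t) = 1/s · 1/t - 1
Testing each pair:
(1, 2): LHS = 1/2, RHS = -1/2 → fails
(3, 1): LHS = 1/3, RHS = -2/3 → fails
(4, 3): LHS = 1/12, RHS = -11/12 → fails
(4, 6): LHS = 1/24, RHS = -23/24 → fails
(5, 3): LHS = 1/15, RHS = -14/15 → fails

No pair satisfies the claim.

Answer: None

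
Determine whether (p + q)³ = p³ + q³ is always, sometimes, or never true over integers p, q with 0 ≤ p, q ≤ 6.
It holds at (p, q) = (2, 0) (both sides equal 8), but fails at (p, q) = (5, 6) (LHS = 1331, RHS = 341).

Answer: Sometimes true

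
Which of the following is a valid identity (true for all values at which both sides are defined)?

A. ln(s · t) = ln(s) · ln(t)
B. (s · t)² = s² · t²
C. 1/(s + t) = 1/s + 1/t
B

A: fails at (1, 3) — LHS = ln(3) ≈ 1.099, RHS = 0.
B: holds — e.g. at (2, 2), both sides equal 16.
C: fails at (6, 7) — LHS = 1/13, RHS = 13/42.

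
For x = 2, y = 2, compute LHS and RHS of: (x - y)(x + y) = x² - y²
LHS = (2 - 2)(2 + 2) = 0
RHS = 2² - 2² = 0

LHS = RHS: the two sides agree.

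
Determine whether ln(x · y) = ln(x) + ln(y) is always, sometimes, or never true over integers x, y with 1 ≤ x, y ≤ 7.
The identity holds for every pair in the range. For instance at (x, y) = (6, 7): both sides equal ln(42) ≈ 3.738.

Answer: Always true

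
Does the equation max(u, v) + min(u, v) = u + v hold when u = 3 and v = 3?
Holds

Substituting u = 3, v = 3:

LHS = max(3, 3) + min(3, 3) = 6
RHS = 3 + 3 = 6

LHS = RHS, so the equation holds at this point.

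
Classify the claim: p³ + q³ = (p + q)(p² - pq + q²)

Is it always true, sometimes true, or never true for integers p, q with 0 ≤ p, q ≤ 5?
Always true

The identity holds for every pair in the range. For instance at (p, q) = (0, 0): both sides equal 0.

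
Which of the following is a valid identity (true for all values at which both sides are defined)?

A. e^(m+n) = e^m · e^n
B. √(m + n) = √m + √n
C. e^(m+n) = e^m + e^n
A

A: holds — e.g. at (5, 8), both sides equal e^13 ≈ 442413.4.
B: fails at (1, 2) — LHS = √(3) ≈ 1.732, RHS = 1 + √(2) ≈ 2.414.
C: fails at (2, 7) — LHS = e^9 ≈ 8103, RHS = e^2 + e^7 ≈ 1104.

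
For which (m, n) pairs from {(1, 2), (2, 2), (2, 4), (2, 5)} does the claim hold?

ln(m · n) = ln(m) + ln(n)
Testing each pair:
(1, 2): LHS = ln(2) ≈ 0.6931, RHS = ln(2) ≈ 0.6931 → holds
(2, 2): LHS = ln(4) ≈ 1.386, RHS = 2·ln(2) ≈ 1.386 → holds
(2, 4): LHS = ln(8) ≈ 2.079, RHS = ln(2) + ln(4) ≈ 2.079 → holds
(2, 5): LHS = ln(10) ≈ 2.303, RHS = ln(2) + ln(5) ≈ 2.303 → holds

Every pair satisfies the claim.

Answer: All pairs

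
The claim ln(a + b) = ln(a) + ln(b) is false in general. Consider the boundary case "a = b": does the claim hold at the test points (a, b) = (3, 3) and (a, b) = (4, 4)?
At (3, 3): LHS = ln(6) ≈ 1.792 ≠ RHS = 2·ln(3) ≈ 2.197
At (4, 4): LHS = ln(8) ≈ 2.079 ≠ RHS = 2·ln(4) ≈ 2.773

Answer: No, fails at both test points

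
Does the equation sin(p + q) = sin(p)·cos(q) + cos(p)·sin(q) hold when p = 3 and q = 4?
Holds

Substituting p = 3, q = 4:

LHS = sin(3 + 4) = sin(7) ≈ 0.657
RHS = sin(3)·cos(4) + cos(3)·sin(4) = sin(3)·cos(4) + sin(4)·cos(3) ≈ 0.657

LHS = RHS, so the equation holds at this point.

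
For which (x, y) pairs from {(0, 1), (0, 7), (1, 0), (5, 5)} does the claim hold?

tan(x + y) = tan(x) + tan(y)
(0, 1), (0, 7), (1, 0)

Testing each pair:
(0, 1): LHS = tan(1) ≈ 1.557, RHS = tan(1) ≈ 1.557 → holds
(0, 7): LHS = tan(7) ≈ 0.8714, RHS = tan(7) ≈ 0.8714 → holds
(1, 0): LHS = tan(1) ≈ 1.557, RHS = tan(1) ≈ 1.557 → holds
(5, 5): LHS = tan(10) ≈ 0.6484, RHS = 2·tan(5) ≈ -6.761 → fails

3 of 4 pairs satisfy the claim.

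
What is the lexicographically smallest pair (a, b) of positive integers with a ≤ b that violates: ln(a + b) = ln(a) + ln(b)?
Substituting (1, 1) into the claim:
LHS = ln(1 + 1) = ln(2) ≈ 0.6931
RHS = ln(1) + ln(1) = 0

Since LHS ≠ RHS, this pair disproves the claim, and no lexicographically smaller pair (a ≤ b, positive integers) does.

For instance (2, 5) is also a counterexample (LHS = ln(7) ≈ 1.946, RHS = ln(2) + ln(5) ≈ 2.303), but it's lexicographically larger.

Answer: (a, b) = (1, 1)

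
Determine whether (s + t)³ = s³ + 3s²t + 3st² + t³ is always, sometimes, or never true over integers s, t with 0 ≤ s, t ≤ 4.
The identity holds for every pair in the range. For instance at (s, t) = (1, 1): both sides equal 8.

Answer: Always true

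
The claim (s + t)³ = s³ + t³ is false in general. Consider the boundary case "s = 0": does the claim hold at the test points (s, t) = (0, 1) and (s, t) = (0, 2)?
Yes, holds at both test points

At (0, 1): LHS = 1, RHS = 1 → equal
At (0, 2): LHS = 8, RHS = 8 → equal

So the claim does hold at both of these boundary points, even though it is not an identity.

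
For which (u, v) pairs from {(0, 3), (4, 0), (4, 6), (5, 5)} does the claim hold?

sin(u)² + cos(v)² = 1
Testing each pair:
(0, 3): LHS = cos(3)² ≈ 0.9801, RHS = 1 → fails
(4, 0): LHS = sin(4)² + 1 ≈ 1.573, RHS = 1 → fails
(4, 6): LHS = sin(4)² + cos(6)² ≈ 1.495, RHS = 1 → fails
(5, 5): LHS = cos(5)² + sin(5)² = 1, RHS = 1 → holds

1 of 4 pairs satisfies the claim.

Answer: (5, 5)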